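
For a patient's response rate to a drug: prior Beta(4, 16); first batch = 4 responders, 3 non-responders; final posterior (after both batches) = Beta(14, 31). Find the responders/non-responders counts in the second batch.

Because Beta–binomial updating is additive in the counts, the combined data contributed (α_post−α_prior, β_post−β_prior) successes and failures.
Total across both batches: 14−4=10 responders, 31−16=15 non-responders.
Subtract the first batch: 10−4=6 responders and 15−3=12 non-responders.

6 responders and 12 non-responders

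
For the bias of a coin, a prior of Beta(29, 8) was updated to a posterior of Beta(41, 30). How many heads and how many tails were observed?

Under Beta–binomial conjugacy the posterior parameters are (α+s, β+f).
So s = 41 − 29 = 12 and f = 30 − 8 = 22.

12 heads and 22 tails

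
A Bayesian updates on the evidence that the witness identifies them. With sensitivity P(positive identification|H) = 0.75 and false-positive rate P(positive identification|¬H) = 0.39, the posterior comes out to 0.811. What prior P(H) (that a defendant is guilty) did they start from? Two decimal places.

Bayes' rule in odds form gives O(H|E) = O(H)·[P(E|H)/P(E|¬H)], hence O(H) = O(H|E)/LR.
Posterior odds = 0.811/(1−0.811) = 4.2910. LR = 0.75/0.39 = 1.9231.
Prior odds = 4.2910/1.9231 = 2.2313, so P(H) = 2.2313/(1+2.2313) ≈ 0.69.

P(H) = 0.69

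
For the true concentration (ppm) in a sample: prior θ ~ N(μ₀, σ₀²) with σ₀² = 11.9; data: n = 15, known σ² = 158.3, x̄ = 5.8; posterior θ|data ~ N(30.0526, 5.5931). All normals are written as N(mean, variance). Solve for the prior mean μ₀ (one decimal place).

μ₀ = 57.4

The posterior mean is a precision-weighted average: μ_n = (τ₀μ₀ + τ_data·x̄)/(τ₀+τ_data), with τ₀=1/σ₀² and τ_data=n/σ².
Here τ₀ = 1/11.9 = 0.084034 and τ_data = 15/158.3 = 0.094757, so τ_n = 0.178791.
Rearranging for μ₀: μ₀ = (μ_n·τ_n − τ_data·x̄)/τ₀ = (30.0526·0.178791 − 0.094757·5.8) / 0.084034 = 4.823544/0.084034 ≈ 57.4.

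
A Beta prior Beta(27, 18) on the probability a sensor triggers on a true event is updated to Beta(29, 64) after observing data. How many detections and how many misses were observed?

2 detections and 46 misses

Under Beta–binomial conjugacy the posterior parameters are (a+s, b+f).
So s = 29 − 27 = 2 and f = 64 − 18 = 46.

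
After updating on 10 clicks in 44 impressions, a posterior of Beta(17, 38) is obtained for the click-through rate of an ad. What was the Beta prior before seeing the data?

A Beta(a, b) prior with s successes and f failures in binomial data gives a Beta(a+s, b+f) posterior.
So a = 17 − 10 = 7 and b = 38 − 34 = 4.

Beta(7, 4)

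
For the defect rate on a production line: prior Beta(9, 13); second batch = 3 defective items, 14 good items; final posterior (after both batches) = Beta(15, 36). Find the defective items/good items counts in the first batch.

Because Beta–binomial updating is additive in the counts, the combined data contributed (α_post−α_prior, β_post−β_prior) successes and failures.
Total across both batches: 15−9=6 defective items, 36−13=23 good items.
Subtract the second batch: 6−3=3 defective items and 23−14=9 good items.

3 defective items and 9 good items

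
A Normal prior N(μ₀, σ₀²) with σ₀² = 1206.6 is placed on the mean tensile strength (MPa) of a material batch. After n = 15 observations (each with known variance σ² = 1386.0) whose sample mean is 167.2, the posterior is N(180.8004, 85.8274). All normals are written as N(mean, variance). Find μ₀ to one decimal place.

The posterior mean is a precision-weighted average: μ_n = (τ₀μ₀ + τ_data·x̄)/(τ₀+τ_data), with τ₀=1/σ₀² and τ_data=n/σ².
Here τ₀ = 1/1206.6 = 0.000829 and τ_data = 15/1386.0 = 0.010823, so τ_n = 0.011652.
Rearranging for μ₀: μ₀ = (μ_n·τ_n − τ_data·x̄)/τ₀ = (180.8004·0.011652 − 0.010823·167.2) / 0.000829 = 0.297081/0.000829 ≈ 358.4.

μ₀ = 358.4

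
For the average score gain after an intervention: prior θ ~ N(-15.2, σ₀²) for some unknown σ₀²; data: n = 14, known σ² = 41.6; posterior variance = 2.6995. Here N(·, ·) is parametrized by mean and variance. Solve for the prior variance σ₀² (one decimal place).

σ₀² = 29.5

Posterior precision equals prior precision plus data precision: 1/σ_n² = 1/σ₀² + n/σ².
So 1/σ₀² = 1/2.6995 − 14/41.6 = 0.370439 − 0.336538 = 0.033901.
Hence σ₀² = 1/0.033901 ≈ 29.5.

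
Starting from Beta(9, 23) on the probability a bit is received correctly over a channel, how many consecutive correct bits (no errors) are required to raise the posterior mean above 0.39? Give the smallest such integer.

After k correct bits and 0 errors the posterior is Beta(9+k, 23), with mean (9+k)/(9+23+k).
Set (9+k)/(32+k) > 0.39 and solve: k > (0.39·32 − 9)/(1 − 0.39) = 5.705.
The smallest integer exceeding 5.705 is 6.

k = 6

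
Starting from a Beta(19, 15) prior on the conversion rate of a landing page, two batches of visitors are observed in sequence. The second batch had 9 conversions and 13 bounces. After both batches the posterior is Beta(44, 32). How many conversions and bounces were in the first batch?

16 conversions and 4 bounces

Because Beta–binomial updating is additive in the counts, the combined data contributed (α_post−α_prior, β_post−β_prior) successes and failures.
Total across both batches: 44−19=25 conversions, 32−15=17 bounces.
Subtract the second batch: 25−9=16 conversions and 17−13=4 bounces.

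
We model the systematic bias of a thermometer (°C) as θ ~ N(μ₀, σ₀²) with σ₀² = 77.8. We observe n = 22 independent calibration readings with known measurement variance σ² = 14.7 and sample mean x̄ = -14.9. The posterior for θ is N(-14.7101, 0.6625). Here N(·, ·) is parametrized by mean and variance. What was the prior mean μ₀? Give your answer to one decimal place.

With known observation variance, the Normal–Normal posterior has precision τ_n = τ₀ + n/σ² and mean μ_n = (τ₀μ₀ + (n/σ²)x̄)/τ_n.
Here τ₀ = 1/77.8 = 0.012853 and τ_data = 22/14.7 = 1.496599, so τ_n = 1.509452.
Rearranging for μ₀: μ₀ = (μ_n·τ_n − τ_data·x̄)/τ₀ = (-14.7101·1.509452 − 1.496599·-14.9) / 0.012853 = 0.095135/0.012853 ≈ 7.4.

μ₀ = 7.4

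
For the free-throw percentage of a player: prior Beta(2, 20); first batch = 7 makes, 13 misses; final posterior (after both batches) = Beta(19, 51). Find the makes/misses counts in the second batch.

Because Beta–binomial updating is additive in the counts, the combined data contributed (α_post−α_prior, β_post−β_prior) successes and failures.
Total across both batches: 19−2=17 makes, 51−20=31 misses.
Subtract the first batch: 17−7=10 makes and 31−13=18 misses.

10 makes and 18 misses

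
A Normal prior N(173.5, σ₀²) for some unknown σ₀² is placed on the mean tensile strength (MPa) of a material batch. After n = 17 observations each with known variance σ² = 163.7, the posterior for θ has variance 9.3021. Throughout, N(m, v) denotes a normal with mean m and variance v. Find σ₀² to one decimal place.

Posterior precision equals prior precision plus data precision: 1/σ_n² = 1/σ₀² + n/σ².
So 1/σ₀² = 1/9.3021 − 17/163.7 = 0.107503 − 0.103849 = 0.003654.
Hence σ₀² = 1/0.003654 ≈ 273.7.

σ₀² = 273.7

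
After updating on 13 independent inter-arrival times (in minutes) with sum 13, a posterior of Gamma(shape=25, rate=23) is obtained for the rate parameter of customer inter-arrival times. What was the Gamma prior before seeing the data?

Gamma(shape=12, rate=10)

For an exponential likelihood with a Gamma(α, β) prior on the rate, n observations with total T give posterior Gamma(α+n, β+T).
So α = 25 − 13 = 12 and β = 23 − 13 = 10.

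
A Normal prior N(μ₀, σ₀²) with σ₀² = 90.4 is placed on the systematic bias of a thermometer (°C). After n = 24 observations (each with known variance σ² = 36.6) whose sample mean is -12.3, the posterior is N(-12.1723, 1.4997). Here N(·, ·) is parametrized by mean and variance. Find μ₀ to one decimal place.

μ₀ = -4.6

With known observation variance, the Normal–Normal posterior has precision τ_n = τ₀ + n/σ² and mean μ_n = (τ₀μ₀ + (n/σ²)x̄)/τ_n.
Here τ₀ = 1/90.4 = 0.011062 and τ_data = 24/36.6 = 0.655738, so τ_n = 0.666800.
Rearranging for μ₀: μ₀ = (μ_n·τ_n − τ_data·x̄)/τ₀ = (-12.1723·0.666800 − 0.655738·-12.3) / 0.011062 = -0.050912/0.011062 ≈ -4.6.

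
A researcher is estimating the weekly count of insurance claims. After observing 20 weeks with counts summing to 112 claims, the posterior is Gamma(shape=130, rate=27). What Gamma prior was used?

Gamma–Poisson conjugacy: posterior shape = α + Σxᵢ, posterior rate = β + n.
So α = 130 − 112 = 18 and β = 27 − 20 = 7.

Gamma(shape=18, rate=7)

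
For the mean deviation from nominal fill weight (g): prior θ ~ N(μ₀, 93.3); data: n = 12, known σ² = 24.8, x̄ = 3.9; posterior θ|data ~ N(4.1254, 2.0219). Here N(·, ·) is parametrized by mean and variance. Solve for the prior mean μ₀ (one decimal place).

μ₀ = 14.3

With known observation variance, the Normal–Normal posterior has precision τ_n = τ₀ + n/σ² and mean μ_n = (τ₀μ₀ + (n/σ²)x̄)/τ_n.
Here τ₀ = 1/93.3 = 0.010718 and τ_data = 12/24.8 = 0.483871, so τ_n = 0.494589.
Rearranging for μ₀: μ₀ = (μ_n·τ_n − τ_data·x̄)/τ₀ = (4.1254·0.494589 − 0.483871·3.9) / 0.010718 = 0.153281/0.010718 ≈ 14.3.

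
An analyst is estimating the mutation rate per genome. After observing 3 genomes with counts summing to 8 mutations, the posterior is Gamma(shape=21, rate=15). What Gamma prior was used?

Gamma(shape=13, rate=12)

A Gamma(α, β) prior (rate parametrization) on a Poisson rate with n observations summing to S gives posterior Gamma(α+S, β+n).
So α = 21 − 8 = 13 and β = 15 − 3 = 12.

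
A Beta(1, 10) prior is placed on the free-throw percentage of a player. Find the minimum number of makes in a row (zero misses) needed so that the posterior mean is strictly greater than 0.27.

After k makes and 0 misses the posterior is Beta(1+k, 10), with mean (1+k)/(1+10+k).
Set (1+k)/(11+k) > 0.27 and solve: k > (0.27·11 − 1)/(1 − 0.27) = 2.699.
The smallest integer exceeding 2.699 is 3, and checking k=3: (4)/(14) = 0.2857 > 0.27.

k = 3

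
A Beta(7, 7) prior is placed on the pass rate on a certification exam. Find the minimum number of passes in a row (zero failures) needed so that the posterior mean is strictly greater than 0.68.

After k passes and 0 failures the posterior is Beta(7+k, 7), with mean (7+k)/(7+7+k).
Set (7+k)/(14+k) > 0.68 and solve: k > (0.68·14 − 7)/(1 − 0.68) = 7.875.
The smallest integer exceeding 7.875 is 8, and checking k=8: (15)/(22) = 0.6818 > 0.68.

k = 8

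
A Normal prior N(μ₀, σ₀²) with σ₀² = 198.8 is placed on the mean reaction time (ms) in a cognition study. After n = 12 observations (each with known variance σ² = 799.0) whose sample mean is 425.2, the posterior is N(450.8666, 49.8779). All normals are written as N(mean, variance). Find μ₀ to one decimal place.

μ₀ = 527.5

The posterior mean is a precision-weighted average: μ_n = (τ₀μ₀ + τ_data·x̄)/(τ₀+τ_data), with τ₀=1/σ₀² and τ_data=n/σ².
Here τ₀ = 1/198.8 = 0.005030 and τ_data = 12/799.0 = 0.015019, so τ_n = 0.020049.
Rearranging for μ₀: μ₀ = (μ_n·τ_n − τ_data·x̄)/τ₀ = (450.8666·0.020049 − 0.015019·425.2) / 0.005030 = 2.653346/0.005030 ≈ 527.5.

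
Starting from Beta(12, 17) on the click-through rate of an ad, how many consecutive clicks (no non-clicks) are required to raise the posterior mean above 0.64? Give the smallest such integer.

k = 19

After k clicks and 0 non-clicks the posterior is Beta(12+k, 17), with mean (12+k)/(12+17+k).
Set (12+k)/(29+k) > 0.64 and solve: k > (0.64·29 − 12)/(1 − 0.64) = 18.222.
The smallest integer exceeding 18.222 is 19.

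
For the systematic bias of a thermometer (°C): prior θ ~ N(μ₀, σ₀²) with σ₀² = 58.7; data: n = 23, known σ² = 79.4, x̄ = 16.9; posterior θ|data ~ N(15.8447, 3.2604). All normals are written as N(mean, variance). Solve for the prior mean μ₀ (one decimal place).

μ₀ = -2.1

The posterior mean is a precision-weighted average: μ_n = (τ₀μ₀ + τ_data·x̄)/(τ₀+τ_data), with τ₀=1/σ₀² and τ_data=n/σ².
Here τ₀ = 1/58.7 = 0.017036 and τ_data = 23/79.4 = 0.289673, so τ_n = 0.306709.
Rearranging for μ₀: μ₀ = (μ_n·τ_n − τ_data·x̄)/τ₀ = (15.8447·0.306709 − 0.289673·16.9) / 0.017036 = -0.035762/0.017036 ≈ -2.1.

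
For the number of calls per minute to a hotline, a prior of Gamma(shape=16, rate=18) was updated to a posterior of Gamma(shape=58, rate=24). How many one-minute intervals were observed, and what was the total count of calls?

Gamma–Poisson conjugacy: posterior shape = α + Σxᵢ, posterior rate = β + n.
Matching: Σxᵢ = 58 − 16 = 42 and n = 24 − 18 = 6.

n = 6 one-minute intervals with total 42 calls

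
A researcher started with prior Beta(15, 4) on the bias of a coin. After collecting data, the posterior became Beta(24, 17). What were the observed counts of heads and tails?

Beta is conjugate to the binomial likelihood: posterior = Beta(α+s, β+f).
Match parameters: s=24−15=9, f=17−4=13.

9 heads and 13 tails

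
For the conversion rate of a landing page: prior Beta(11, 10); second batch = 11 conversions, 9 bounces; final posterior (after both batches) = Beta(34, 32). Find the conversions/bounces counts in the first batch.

12 conversions and 13 bounces

Sequential conjugate updates are equivalent to a single update on the pooled data, so total successes = posterior α − prior α and total failures = posterior β − prior β.
Total across both batches: 34−11=23 conversions, 32−10=22 bounces.
Subtract the second batch: 23−11=12 conversions and 22−9=13 bounces.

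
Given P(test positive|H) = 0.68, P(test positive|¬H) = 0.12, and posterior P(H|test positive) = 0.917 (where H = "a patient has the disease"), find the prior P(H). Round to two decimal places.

In odds form, posterior odds = prior odds × likelihood ratio, so prior odds = posterior odds ÷ LR.
Posterior odds = 0.917/(1−0.917) = 11.0482. LR = 0.68/0.12 = 5.6667.
Prior odds = 11.0482/5.6667 = 1.9497, so P(H) = 1.9497/(1+1.9497) ≈ 0.66.

P(H) = 0.66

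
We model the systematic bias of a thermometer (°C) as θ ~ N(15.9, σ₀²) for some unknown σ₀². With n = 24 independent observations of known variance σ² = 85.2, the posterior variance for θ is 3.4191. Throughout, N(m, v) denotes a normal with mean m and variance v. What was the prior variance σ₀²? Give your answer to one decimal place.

σ₀² = 92.7

For the Normal–Normal model with known σ², precisions add: τ_n = τ₀ + n/σ².
So 1/σ₀² = 1/3.4191 − 24/85.2 = 0.292475 − 0.281690 = 0.010785.
Hence σ₀² = 1/0.010785 ≈ 92.7.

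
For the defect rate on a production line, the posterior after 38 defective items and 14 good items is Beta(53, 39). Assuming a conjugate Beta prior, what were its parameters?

A Beta(a, b) prior with s successes and f failures in binomial data gives a Beta(a+s, b+f) posterior.
So a = 53 − 38 = 15 and b = 39 − 14 = 25.

Beta(15, 25)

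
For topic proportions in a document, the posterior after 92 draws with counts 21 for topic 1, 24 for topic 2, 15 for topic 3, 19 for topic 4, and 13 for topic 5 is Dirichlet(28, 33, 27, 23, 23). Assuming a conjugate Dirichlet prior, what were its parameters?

Dirichlet(7, 9, 12, 4, 10)

For a Dirichlet(α) prior with multinomial counts c, the posterior is Dirichlet(α + c) componentwise.
Subtract each count from the matching posterior parameter: 28−21=7, 33−24=9, 27−15=12, 23−19=4, 23−13=10.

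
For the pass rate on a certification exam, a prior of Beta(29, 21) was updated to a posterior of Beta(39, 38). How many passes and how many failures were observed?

10 passes and 17 failures

A Beta(α, β) prior with s successes and f failures in binomial data gives a Beta(α+s, β+f) posterior.
So s = 39 − 29 = 10 and f = 38 − 21 = 17.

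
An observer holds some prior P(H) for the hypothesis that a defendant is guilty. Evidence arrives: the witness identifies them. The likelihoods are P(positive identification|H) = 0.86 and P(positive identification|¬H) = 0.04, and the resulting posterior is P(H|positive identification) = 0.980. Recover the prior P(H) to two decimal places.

P(H) = 0.70

In odds form, posterior odds = prior odds × likelihood ratio, so prior odds = posterior odds ÷ LR.
Posterior odds = 0.980/(1−0.980) = 49.0000. LR = 0.86/0.04 = 21.5000.
Prior odds = 49.0000/21.5000 = 2.2791, so P(H) = 2.2791/(1+2.2791) ≈ 0.70.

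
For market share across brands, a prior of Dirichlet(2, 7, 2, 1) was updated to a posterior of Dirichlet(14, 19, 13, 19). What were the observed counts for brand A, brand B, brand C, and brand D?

counts (12, 12, 11, 18)

For a Dirichlet(α) prior with multinomial counts c, the posterior is Dirichlet(α + c) componentwise.
Counts are posterior − prior componentwise: 14−2=12, 19−7=12, 13−2=11, 19−1=18.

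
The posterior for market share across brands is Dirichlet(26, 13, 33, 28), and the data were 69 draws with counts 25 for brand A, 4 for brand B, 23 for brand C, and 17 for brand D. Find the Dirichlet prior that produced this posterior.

Dirichlet(1, 9, 10, 11)

For a Dirichlet(α) prior with multinomial counts c, the posterior is Dirichlet(α + c) componentwise.
Subtract each count from the matching posterior parameter: 26−25=1, 13−4=9, 33−23=10, 28−17=11.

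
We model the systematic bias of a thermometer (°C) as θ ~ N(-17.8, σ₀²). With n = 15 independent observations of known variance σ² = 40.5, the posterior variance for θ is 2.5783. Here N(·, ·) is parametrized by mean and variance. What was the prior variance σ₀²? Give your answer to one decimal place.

For the Normal–Normal model with known σ², precisions add: τ_n = τ₀ + n/σ².
So 1/σ₀² = 1/2.5783 − 15/40.5 = 0.387852 − 0.370370 = 0.017482.
Hence σ₀² = 1/0.017482 ≈ 57.2.

σ₀² = 57.2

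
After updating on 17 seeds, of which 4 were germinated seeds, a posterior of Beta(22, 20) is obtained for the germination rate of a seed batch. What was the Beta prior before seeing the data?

Beta(18, 7)

Under Beta–binomial conjugacy the posterior parameters are (α+s, β+f).
So α = 22 − 4 = 18 and β = 20 − 13 = 7.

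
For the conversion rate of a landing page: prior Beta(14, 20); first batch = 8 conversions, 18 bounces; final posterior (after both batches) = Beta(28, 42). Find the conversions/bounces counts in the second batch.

Sequential conjugate updates are equivalent to a single update on the pooled data, so total successes = posterior α − prior α and total failures = posterior β − prior β.
Total across both batches: 28−14=14 conversions, 42−20=22 bounces.
Subtract the first batch: 14−8=6 conversions and 22−18=4 bounces.

6 conversions and 4 bounces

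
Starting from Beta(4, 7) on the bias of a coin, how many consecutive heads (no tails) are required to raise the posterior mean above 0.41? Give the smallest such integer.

After k heads and 0 tails the posterior is Beta(4+k, 7), with mean (4+k)/(4+7+k).
Set (4+k)/(11+k) > 0.41 and solve: k > (0.41·11 − 4)/(1 − 0.41) = 0.864.
The smallest integer exceeding 0.864 is 1.

k = 1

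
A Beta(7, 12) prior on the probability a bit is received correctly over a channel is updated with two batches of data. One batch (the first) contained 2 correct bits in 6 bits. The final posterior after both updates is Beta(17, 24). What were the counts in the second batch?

8 correct bits and 8 errors

Because Beta–binomial updating is additive in the counts, the combined data contributed (α_post−α_prior, β_post−β_prior) successes and failures.
Total across both batches: 17−7=10 correct bits, 24−12=12 errors.
Subtract the first batch: 10−2=8 correct bits and 12−4=8 errors.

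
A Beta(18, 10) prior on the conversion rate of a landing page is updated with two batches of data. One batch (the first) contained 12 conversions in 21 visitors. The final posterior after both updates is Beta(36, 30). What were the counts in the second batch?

6 conversions and 11 bounces

Sequential conjugate updates are equivalent to a single update on the pooled data, so total successes = posterior α − prior α and total failures = posterior β − prior β.
Total across both batches: 36−18=18 conversions, 30−10=20 bounces.
Subtract the first batch: 18−12=6 conversions and 20−9=11 bounces.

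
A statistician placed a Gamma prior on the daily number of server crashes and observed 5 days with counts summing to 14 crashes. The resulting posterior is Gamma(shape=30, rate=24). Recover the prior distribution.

A Gamma(α, β) prior (rate parametrization) on a Poisson rate with n observations summing to S gives posterior Gamma(α+S, β+n).
So α = 30 − 14 = 16 and β = 24 − 5 = 19.

Gamma(shape=16, rate=19)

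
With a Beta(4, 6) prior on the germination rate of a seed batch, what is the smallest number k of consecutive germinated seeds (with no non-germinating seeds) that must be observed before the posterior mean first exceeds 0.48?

After k germinated seeds and 0 non-germinating seeds the posterior is Beta(4+k, 6), with mean (4+k)/(4+6+k).
Set (4+k)/(10+k) > 0.48 and solve: k > (0.48·10 − 4)/(1 − 0.48) = 1.538.
The smallest integer exceeding 1.538 is 2, and checking k=2: (6)/(12) = 0.5000 > 0.48.

k = 2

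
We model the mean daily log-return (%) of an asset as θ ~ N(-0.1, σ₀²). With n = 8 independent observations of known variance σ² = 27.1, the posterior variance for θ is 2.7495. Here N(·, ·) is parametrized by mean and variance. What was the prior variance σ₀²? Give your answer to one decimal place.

For the Normal–Normal model with known σ², precisions add: τ_n = τ₀ + n/σ².
So 1/σ₀² = 1/2.7495 − 8/27.1 = 0.363702 − 0.295203 = 0.068499.
Hence σ₀² = 1/0.068499 ≈ 14.6.

σ₀² = 14.6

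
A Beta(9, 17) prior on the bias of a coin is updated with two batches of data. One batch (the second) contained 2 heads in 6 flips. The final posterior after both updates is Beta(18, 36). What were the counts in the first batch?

7 heads and 15 tails

Because Beta–binomial updating is additive in the counts, the combined data contributed (α_post−α_prior, β_post−β_prior) successes and failures.
Total across both batches: 18−9=9 heads, 36−17=19 tails.
Subtract the second batch: 9−2=7 heads and 19−4=15 tails.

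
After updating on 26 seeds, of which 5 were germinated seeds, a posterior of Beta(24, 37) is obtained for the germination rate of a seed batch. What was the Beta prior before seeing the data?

Beta(19, 16)

Under Beta–binomial conjugacy the posterior parameters are (α+s, β+f).
Subtract the data counts: 24−5=19, 37−21=16.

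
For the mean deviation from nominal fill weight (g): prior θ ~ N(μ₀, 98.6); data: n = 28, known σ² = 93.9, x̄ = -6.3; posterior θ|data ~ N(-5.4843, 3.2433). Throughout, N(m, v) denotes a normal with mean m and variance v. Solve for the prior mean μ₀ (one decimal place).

With known observation variance, the Normal–Normal posterior has precision τ_n = τ₀ + n/σ² and mean μ_n = (τ₀μ₀ + (n/σ²)x̄)/τ_n.
Here τ₀ = 1/98.6 = 0.010142 and τ_data = 28/93.9 = 0.298190, so τ_n = 0.308332.
Rearranging for μ₀: μ₀ = (μ_n·τ_n − τ_data·x̄)/τ₀ = (-5.4843·0.308332 − 0.298190·-6.3) / 0.010142 = 0.187612/0.010142 ≈ 18.5.

μ₀ = 18.5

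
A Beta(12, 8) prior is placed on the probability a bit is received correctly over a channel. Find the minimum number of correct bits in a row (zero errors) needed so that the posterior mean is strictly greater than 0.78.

k = 17

After k correct bits and 0 errors the posterior is Beta(12+k, 8), with mean (12+k)/(12+8+k).
Set (12+k)/(20+k) > 0.78 and solve: k > (0.78·20 − 12)/(1 − 0.78) = 16.364.
The smallest integer exceeding 16.364 is 17.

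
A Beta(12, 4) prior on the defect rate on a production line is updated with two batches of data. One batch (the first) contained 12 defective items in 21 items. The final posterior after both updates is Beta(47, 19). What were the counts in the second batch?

23 defective items and 6 good items

Because Beta–binomial updating is additive in the counts, the combined data contributed (α_post−α_prior, β_post−β_prior) successes and failures.
Total across both batches: 47−12=35 defective items, 19−4=15 good items.
Subtract the first batch: 35−12=23 defective items and 15−9=6 good items.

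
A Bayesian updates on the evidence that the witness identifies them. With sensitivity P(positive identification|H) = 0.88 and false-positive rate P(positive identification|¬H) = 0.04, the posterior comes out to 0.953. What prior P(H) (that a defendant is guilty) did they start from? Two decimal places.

In odds form, posterior odds = prior odds × likelihood ratio, so prior odds = posterior odds ÷ LR.
Posterior odds = 0.953/(1−0.953) = 20.2766. LR = 0.88/0.04 = 22.0000.
Prior odds = 20.2766/22.0000 = 0.9217, so P(H) = 0.9217/(1+0.9217) ≈ 0.48.

P(H) = 0.48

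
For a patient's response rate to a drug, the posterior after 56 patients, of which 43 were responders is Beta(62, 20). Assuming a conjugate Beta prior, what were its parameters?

Under Beta–binomial conjugacy the posterior parameters are (α+s, β+f).
So α = 62 − 43 = 19 and β = 20 − 13 = 7.

Beta(19, 7)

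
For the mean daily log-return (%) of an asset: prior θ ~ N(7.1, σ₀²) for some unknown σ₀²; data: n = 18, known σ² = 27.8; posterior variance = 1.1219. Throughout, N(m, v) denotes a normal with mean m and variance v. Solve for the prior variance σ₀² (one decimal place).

Posterior precision equals prior precision plus data precision: 1/σ_n² = 1/σ₀² + n/σ².
So 1/σ₀² = 1/1.1219 − 18/27.8 = 0.891345 − 0.647482 = 0.243863.
Hence σ₀² = 1/0.243863 ≈ 4.1.

σ₀² = 4.1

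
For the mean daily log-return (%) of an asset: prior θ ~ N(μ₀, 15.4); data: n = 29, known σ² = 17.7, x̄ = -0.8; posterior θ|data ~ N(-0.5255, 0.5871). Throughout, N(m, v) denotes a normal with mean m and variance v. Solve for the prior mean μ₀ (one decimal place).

μ₀ = 6.4

With known observation variance, the Normal–Normal posterior has precision τ_n = τ₀ + n/σ² and mean μ_n = (τ₀μ₀ + (n/σ²)x̄)/τ_n.
Here τ₀ = 1/15.4 = 0.064935 and τ_data = 29/17.7 = 1.638418, so τ_n = 1.703353.
Rearranging for μ₀: μ₀ = (μ_n·τ_n − τ_data·x̄)/τ₀ = (-0.5255·1.703353 − 1.638418·-0.8) / 0.064935 = 0.415622/0.064935 ≈ 6.4.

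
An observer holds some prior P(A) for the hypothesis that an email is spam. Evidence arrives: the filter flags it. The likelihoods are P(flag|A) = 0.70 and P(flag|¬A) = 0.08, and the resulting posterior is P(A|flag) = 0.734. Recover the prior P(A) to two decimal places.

P(A) = 0.24

In odds form, posterior odds = prior odds × likelihood ratio, so prior odds = posterior odds ÷ LR.
Posterior odds = 0.734/(1−0.734) = 2.7594. LR = 0.70/0.08 = 8.7500.
Prior odds = 2.7594/8.7500 = 0.3154, so P(A) = 0.3154/(1+0.3154) ≈ 0.24.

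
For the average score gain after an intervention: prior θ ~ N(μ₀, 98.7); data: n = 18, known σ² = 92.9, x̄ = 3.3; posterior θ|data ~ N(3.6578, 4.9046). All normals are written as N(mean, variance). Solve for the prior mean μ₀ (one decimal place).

μ₀ = 10.5

The posterior mean is a precision-weighted average: μ_n = (τ₀μ₀ + τ_data·x̄)/(τ₀+τ_data), with τ₀=1/σ₀² and τ_data=n/σ².
Here τ₀ = 1/98.7 = 0.010132 and τ_data = 18/92.9 = 0.193757, so τ_n = 0.203889.
Rearranging for μ₀: μ₀ = (μ_n·τ_n − τ_data·x̄)/τ₀ = (3.6578·0.203889 − 0.193757·3.3) / 0.010132 = 0.106387/0.010132 ≈ 10.5.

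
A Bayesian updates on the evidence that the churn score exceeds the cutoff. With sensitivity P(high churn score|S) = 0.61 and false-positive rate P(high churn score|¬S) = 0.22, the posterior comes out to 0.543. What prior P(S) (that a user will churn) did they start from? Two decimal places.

In odds form, posterior odds = prior odds × likelihood ratio, so prior odds = posterior odds ÷ LR.
Posterior odds = 0.543/(1−0.543) = 1.1882. LR = 0.61/0.22 = 2.7727.
Prior odds = 1.1882/2.7727 = 0.4285, so P(S) = 0.4285/(1+0.4285) ≈ 0.30.

P(S) = 0.30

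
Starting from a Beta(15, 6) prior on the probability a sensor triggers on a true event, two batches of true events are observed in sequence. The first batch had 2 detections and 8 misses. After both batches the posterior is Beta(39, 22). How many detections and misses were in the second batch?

22 detections and 8 misses

Sequential conjugate updates are equivalent to a single update on the pooled data, so total successes = posterior α − prior α and total failures = posterior β − prior β.
Total across both batches: 39−15=24 detections, 22−6=16 misses.
Subtract the first batch: 24−2=22 detections and 16−8=8 misses.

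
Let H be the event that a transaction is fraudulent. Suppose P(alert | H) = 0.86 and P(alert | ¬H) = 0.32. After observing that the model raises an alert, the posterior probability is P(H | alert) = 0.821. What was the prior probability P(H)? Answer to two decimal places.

In odds form, posterior odds = prior odds × likelihood ratio, so prior odds = posterior odds ÷ LR.
Posterior odds = 0.821/(1−0.821) = 4.5866. LR = 0.86/0.32 = 2.6875.
Prior odds = 4.5866/2.6875 = 1.7066, so P(H) = 1.7066/(1+1.7066) ≈ 0.63.

P(H) = 0.63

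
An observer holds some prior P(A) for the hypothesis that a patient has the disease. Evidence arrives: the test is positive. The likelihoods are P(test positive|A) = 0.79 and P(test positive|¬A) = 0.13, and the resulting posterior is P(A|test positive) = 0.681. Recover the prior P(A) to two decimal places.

P(A) = 0.26

In odds form, posterior odds = prior odds × likelihood ratio, so prior odds = posterior odds ÷ LR.
Posterior odds = 0.681/(1−0.681) = 2.1348. LR = 0.79/0.13 = 6.0769.
Prior odds = 2.1348/6.0769 = 0.3513, so P(A) = 0.3513/(1+0.3513) ≈ 0.26.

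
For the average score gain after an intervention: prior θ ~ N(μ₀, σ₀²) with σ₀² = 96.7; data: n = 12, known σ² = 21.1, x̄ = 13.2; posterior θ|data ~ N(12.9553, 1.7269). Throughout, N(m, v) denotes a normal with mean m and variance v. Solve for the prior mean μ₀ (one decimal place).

With known observation variance, the Normal–Normal posterior has precision τ_n = τ₀ + n/σ² and mean μ_n = (τ₀μ₀ + (n/σ²)x̄)/τ_n.
Here τ₀ = 1/96.7 = 0.010341 and τ_data = 12/21.1 = 0.568720, so τ_n = 0.579061.
Rearranging for μ₀: μ₀ = (μ_n·τ_n − τ_data·x̄)/τ₀ = (12.9553·0.579061 − 0.568720·13.2) / 0.010341 = -0.005195/0.010341 ≈ -0.5.

μ₀ = -0.5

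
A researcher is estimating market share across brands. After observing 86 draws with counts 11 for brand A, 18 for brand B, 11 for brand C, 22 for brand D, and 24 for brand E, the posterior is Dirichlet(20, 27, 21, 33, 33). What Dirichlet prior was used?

For a Dirichlet(α) prior with multinomial counts c, the posterior is Dirichlet(α + c) componentwise.
Subtract each count from the matching posterior parameter: 20−11=9, 27−18=9, 21−11=10, 33−22=11, 33−24=9.

Dirichlet(9, 9, 10, 11, 9)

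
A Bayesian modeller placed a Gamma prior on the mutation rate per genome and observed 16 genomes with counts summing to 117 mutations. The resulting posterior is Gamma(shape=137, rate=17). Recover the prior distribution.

Gamma(shape=20, rate=1)

A Gamma(α, β) prior (rate parametrization) on a Poisson rate with n observations summing to S gives posterior Gamma(α+S, β+n).
So α = 137 − 117 = 20 and β = 17 − 16 = 1.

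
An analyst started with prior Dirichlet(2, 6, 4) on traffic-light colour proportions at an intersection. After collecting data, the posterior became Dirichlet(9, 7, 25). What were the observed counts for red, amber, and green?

For a Dirichlet(α) prior with multinomial counts c, the posterior is Dirichlet(α + c) componentwise.
Counts are posterior − prior componentwise: 9−2=7, 7−6=1, 25−4=21.

counts (7, 1, 21)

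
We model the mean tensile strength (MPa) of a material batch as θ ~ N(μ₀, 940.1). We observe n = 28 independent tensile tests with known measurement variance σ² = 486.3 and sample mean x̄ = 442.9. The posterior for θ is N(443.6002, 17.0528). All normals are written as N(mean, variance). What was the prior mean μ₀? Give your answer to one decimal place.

The posterior mean is a precision-weighted average: μ_n = (τ₀μ₀ + τ_data·x̄)/(τ₀+τ_data), with τ₀=1/σ₀² and τ_data=n/σ².
Here τ₀ = 1/940.1 = 0.001064 and τ_data = 28/486.3 = 0.057578, so τ_n = 0.058642.
Rearranging for μ₀: μ₀ = (μ_n·τ_n − τ_data·x̄)/τ₀ = (443.6002·0.058642 − 0.057578·442.9) / 0.001064 = 0.512307/0.001064 ≈ 481.5.

μ₀ = 481.5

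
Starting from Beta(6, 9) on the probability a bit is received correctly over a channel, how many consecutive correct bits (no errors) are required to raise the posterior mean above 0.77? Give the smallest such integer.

k = 25

After k correct bits and 0 errors the posterior is Beta(6+k, 9), with mean (6+k)/(6+9+k).
Set (6+k)/(15+k) > 0.77 and solve: k > (0.77·15 − 6)/(1 − 0.77) = 24.130.
The smallest integer exceeding 24.130 is 25, and checking k=25: (31)/(40) = 0.7750 > 0.77.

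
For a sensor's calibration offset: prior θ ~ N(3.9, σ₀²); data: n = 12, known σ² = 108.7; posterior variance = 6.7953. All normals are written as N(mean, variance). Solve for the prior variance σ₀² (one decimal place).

σ₀² = 27.2

For the Normal–Normal model with known σ², precisions add: τ_n = τ₀ + n/σ².
So 1/σ₀² = 1/6.7953 − 12/108.7 = 0.147161 − 0.110396 = 0.036765.
Hence σ₀² = 1/0.036765 ≈ 27.2.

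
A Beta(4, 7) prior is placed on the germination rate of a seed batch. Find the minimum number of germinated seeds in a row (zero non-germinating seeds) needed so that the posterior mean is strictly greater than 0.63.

After k germinated seeds and 0 non-germinating seeds the posterior is Beta(4+k, 7), with mean (4+k)/(4+7+k).
Set (4+k)/(11+k) > 0.63 and solve: k > (0.63·11 − 4)/(1 − 0.63) = 7.919.
The smallest integer exceeding 7.919 is 8, and checking k=8: (12)/(19) = 0.6316 > 0.63.

k = 8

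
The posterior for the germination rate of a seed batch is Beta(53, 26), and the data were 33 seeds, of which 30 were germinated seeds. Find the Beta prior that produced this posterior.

A Beta(a, b) prior with s successes and f failures in binomial data gives a Beta(a+s, b+f) posterior.
Subtract the data counts: 53−30=23, 26−3=23.

Beta(23, 23)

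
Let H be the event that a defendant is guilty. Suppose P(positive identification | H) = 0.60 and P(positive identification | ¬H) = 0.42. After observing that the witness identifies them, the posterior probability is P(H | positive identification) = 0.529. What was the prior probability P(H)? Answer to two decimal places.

In odds form, posterior odds = prior odds × likelihood ratio, so prior odds = posterior odds ÷ LR.
Posterior odds = 0.529/(1−0.529) = 1.1231. LR = 0.60/0.42 = 1.4286.
Prior odds = 1.1231/1.4286 = 0.7862, so P(H) = 0.7862/(1+0.7862) ≈ 0.44.

P(H) = 0.44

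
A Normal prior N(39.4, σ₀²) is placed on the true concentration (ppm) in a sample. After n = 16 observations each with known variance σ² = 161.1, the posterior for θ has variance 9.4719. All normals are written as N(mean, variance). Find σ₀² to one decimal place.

σ₀² = 159.8

Posterior precision equals prior precision plus data precision: 1/σ_n² = 1/σ₀² + n/σ².
So 1/σ₀² = 1/9.4719 − 16/161.1 = 0.105575 − 0.099317 = 0.006258.
Hence σ₀² = 1/0.006258 ≈ 159.8.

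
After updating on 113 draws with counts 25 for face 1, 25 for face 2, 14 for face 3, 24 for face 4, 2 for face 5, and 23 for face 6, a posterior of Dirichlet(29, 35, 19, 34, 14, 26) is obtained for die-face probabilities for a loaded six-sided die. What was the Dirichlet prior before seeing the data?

For a Dirichlet(α) prior with multinomial counts c, the posterior is Dirichlet(α + c) componentwise.
Subtract each count from the matching posterior parameter: 29−25=4, 35−25=10, 19−14=5, 34−24=10, 14−2=12, 26−23=3.

Dirichlet(4, 10, 5, 10, 12, 3)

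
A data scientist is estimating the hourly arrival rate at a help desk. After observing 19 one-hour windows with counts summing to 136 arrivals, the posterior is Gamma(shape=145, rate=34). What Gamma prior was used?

Gamma–Poisson conjugacy: posterior shape = α + Σxᵢ, posterior rate = β + n.
So α = 145 − 136 = 9 and β = 34 − 19 = 15.

Gamma(shape=9, rate=15)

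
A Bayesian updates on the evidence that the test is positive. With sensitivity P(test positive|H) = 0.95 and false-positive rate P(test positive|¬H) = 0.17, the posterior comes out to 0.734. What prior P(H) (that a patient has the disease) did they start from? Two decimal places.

P(H) = 0.33

Bayes' rule in odds form gives O(H|E) = O(H)·[P(E|H)/P(E|¬H)], hence O(H) = O(H|E)/LR.
Posterior odds = 0.734/(1−0.734) = 2.7594. LR = 0.95/0.17 = 5.5882.
Prior odds = 2.7594/5.5882 = 0.4938, so P(H) = 0.4938/(1+0.4938) ≈ 0.33.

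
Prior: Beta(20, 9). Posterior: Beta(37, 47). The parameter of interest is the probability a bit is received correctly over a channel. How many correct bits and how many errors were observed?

Beta is conjugate to the binomial likelihood: posterior = Beta(a+s, b+f).
Match parameters: s=37−20=17, f=47−9=38.

17 correct bits and 38 errors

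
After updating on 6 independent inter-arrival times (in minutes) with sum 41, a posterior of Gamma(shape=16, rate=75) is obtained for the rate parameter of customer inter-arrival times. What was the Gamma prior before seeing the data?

Gamma–exponential conjugacy: posterior shape = α + n, posterior rate = β + Σtᵢ.
So α = 16 − 6 = 10 and β = 75 − 41 = 34.

Gamma(shape=10, rate=34)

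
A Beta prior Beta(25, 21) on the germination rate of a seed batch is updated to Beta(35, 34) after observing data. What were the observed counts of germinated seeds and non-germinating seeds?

10 germinated seeds and 13 non-germinating seeds

A Beta(α, β) prior with s successes and f failures in binomial data gives a Beta(α+s, β+f) posterior.
Match parameters: s=35−25=10, f=34−21=13.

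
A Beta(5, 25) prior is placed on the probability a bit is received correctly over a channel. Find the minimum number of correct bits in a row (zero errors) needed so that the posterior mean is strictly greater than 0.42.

k = 14

After k correct bits and 0 errors the posterior is Beta(5+k, 25), with mean (5+k)/(5+25+k).
Set (5+k)/(30+k) > 0.42 and solve: k > (0.42·30 − 5)/(1 − 0.42) = 13.103.
The smallest integer exceeding 13.103 is 14.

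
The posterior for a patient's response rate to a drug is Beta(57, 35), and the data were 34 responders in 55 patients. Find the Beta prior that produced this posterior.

Beta is conjugate to the binomial likelihood: posterior = Beta(α+s, β+f).
Subtract the data counts: 57−34=23, 35−21=14.

Beta(23, 14)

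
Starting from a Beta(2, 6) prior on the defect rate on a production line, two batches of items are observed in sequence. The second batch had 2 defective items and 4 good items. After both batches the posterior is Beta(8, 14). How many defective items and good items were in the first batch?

4 defective items and 4 good items

Sequential conjugate updates are equivalent to a single update on the pooled data, so total successes = posterior α − prior α and total failures = posterior β − prior β.
Total across both batches: 8−2=6 defective items, 14−6=8 good items.
Subtract the second batch: 6−2=4 defective items and 8−4=4 good items.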